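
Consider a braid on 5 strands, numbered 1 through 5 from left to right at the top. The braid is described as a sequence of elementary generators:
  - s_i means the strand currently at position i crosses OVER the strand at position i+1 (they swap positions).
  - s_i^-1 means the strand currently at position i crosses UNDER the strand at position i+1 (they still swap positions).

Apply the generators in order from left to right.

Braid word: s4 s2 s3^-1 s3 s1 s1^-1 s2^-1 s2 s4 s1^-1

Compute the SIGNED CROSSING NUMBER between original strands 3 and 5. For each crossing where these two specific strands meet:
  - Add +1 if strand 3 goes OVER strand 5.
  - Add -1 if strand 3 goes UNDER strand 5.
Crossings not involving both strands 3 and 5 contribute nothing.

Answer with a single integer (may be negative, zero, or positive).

Answer: 0

Derivation:
Gen 1: crossing 4x5. Both 3&5? no. Sum: 0
Gen 2: crossing 2x3. Both 3&5? no. Sum: 0
Gen 3: crossing 2x5. Both 3&5? no. Sum: 0
Gen 4: crossing 5x2. Both 3&5? no. Sum: 0
Gen 5: crossing 1x3. Both 3&5? no. Sum: 0
Gen 6: crossing 3x1. Both 3&5? no. Sum: 0
Gen 7: crossing 3x2. Both 3&5? no. Sum: 0
Gen 8: crossing 2x3. Both 3&5? no. Sum: 0
Gen 9: crossing 5x4. Both 3&5? no. Sum: 0
Gen 10: crossing 1x3. Both 3&5? no. Sum: 0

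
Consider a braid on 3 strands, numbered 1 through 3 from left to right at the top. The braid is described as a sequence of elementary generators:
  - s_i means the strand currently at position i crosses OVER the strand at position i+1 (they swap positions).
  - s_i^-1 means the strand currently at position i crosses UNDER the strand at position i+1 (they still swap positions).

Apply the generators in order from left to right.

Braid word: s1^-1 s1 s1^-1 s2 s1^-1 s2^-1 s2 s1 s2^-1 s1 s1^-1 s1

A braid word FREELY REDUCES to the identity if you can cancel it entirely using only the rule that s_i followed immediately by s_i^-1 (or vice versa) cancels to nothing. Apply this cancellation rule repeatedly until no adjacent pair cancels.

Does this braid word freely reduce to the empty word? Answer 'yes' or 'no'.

Gen 1 (s1^-1): push. Stack: [s1^-1]
Gen 2 (s1): cancels prior s1^-1. Stack: []
Gen 3 (s1^-1): push. Stack: [s1^-1]
Gen 4 (s2): push. Stack: [s1^-1 s2]
Gen 5 (s1^-1): push. Stack: [s1^-1 s2 s1^-1]
Gen 6 (s2^-1): push. Stack: [s1^-1 s2 s1^-1 s2^-1]
Gen 7 (s2): cancels prior s2^-1. Stack: [s1^-1 s2 s1^-1]
Gen 8 (s1): cancels prior s1^-1. Stack: [s1^-1 s2]
Gen 9 (s2^-1): cancels prior s2. Stack: [s1^-1]
Gen 10 (s1): cancels prior s1^-1. Stack: []
Gen 11 (s1^-1): push. Stack: [s1^-1]
Gen 12 (s1): cancels prior s1^-1. Stack: []
Reduced word: (empty)

Answer: yes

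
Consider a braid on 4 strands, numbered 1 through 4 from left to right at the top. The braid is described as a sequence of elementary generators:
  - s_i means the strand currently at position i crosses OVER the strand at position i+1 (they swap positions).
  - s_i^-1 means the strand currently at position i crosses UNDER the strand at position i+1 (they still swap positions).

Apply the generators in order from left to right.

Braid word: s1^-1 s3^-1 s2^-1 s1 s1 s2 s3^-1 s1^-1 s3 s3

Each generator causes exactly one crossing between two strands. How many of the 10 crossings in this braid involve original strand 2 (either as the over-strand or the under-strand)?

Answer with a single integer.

Gen 1: crossing 1x2. Involves strand 2? yes. Count so far: 1
Gen 2: crossing 3x4. Involves strand 2? no. Count so far: 1
Gen 3: crossing 1x4. Involves strand 2? no. Count so far: 1
Gen 4: crossing 2x4. Involves strand 2? yes. Count so far: 2
Gen 5: crossing 4x2. Involves strand 2? yes. Count so far: 3
Gen 6: crossing 4x1. Involves strand 2? no. Count so far: 3
Gen 7: crossing 4x3. Involves strand 2? no. Count so far: 3
Gen 8: crossing 2x1. Involves strand 2? yes. Count so far: 4
Gen 9: crossing 3x4. Involves strand 2? no. Count so far: 4
Gen 10: crossing 4x3. Involves strand 2? no. Count so far: 4

Answer: 4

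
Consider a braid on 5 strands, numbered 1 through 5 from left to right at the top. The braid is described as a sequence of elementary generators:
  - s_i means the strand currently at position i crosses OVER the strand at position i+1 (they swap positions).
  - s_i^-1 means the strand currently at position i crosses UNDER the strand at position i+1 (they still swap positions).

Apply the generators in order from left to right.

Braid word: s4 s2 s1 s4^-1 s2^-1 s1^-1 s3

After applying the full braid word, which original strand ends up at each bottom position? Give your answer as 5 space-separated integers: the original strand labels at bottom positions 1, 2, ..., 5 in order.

Gen 1 (s4): strand 4 crosses over strand 5. Perm now: [1 2 3 5 4]
Gen 2 (s2): strand 2 crosses over strand 3. Perm now: [1 3 2 5 4]
Gen 3 (s1): strand 1 crosses over strand 3. Perm now: [3 1 2 5 4]
Gen 4 (s4^-1): strand 5 crosses under strand 4. Perm now: [3 1 2 4 5]
Gen 5 (s2^-1): strand 1 crosses under strand 2. Perm now: [3 2 1 4 5]
Gen 6 (s1^-1): strand 3 crosses under strand 2. Perm now: [2 3 1 4 5]
Gen 7 (s3): strand 1 crosses over strand 4. Perm now: [2 3 4 1 5]

Answer: 2 3 4 1 5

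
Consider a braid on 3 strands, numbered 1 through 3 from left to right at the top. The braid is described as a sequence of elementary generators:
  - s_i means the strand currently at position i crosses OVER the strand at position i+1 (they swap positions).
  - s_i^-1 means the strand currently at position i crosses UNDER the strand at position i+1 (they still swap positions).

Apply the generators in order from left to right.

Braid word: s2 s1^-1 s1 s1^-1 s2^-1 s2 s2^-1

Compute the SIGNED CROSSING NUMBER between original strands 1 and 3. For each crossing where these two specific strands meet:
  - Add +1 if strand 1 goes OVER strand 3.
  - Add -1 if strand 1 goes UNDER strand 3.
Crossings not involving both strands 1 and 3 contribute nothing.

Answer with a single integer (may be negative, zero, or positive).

Answer: -3

Derivation:
Gen 1: crossing 2x3. Both 1&3? no. Sum: 0
Gen 2: 1 under 3. Both 1&3? yes. Contrib: -1. Sum: -1
Gen 3: 3 over 1. Both 1&3? yes. Contrib: -1. Sum: -2
Gen 4: 1 under 3. Both 1&3? yes. Contrib: -1. Sum: -3
Gen 5: crossing 1x2. Both 1&3? no. Sum: -3
Gen 6: crossing 2x1. Both 1&3? no. Sum: -3
Gen 7: crossing 1x2. Both 1&3? no. Sum: -3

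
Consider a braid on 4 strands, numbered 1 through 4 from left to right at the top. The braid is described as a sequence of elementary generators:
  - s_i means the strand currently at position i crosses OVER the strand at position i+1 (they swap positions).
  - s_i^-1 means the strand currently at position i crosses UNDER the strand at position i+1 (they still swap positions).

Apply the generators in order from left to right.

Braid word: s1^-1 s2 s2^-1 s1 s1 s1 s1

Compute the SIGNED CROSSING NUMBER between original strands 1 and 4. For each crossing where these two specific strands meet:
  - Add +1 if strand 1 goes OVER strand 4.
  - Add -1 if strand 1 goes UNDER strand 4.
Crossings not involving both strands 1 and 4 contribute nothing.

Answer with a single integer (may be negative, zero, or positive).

Answer: 0

Derivation:
Gen 1: crossing 1x2. Both 1&4? no. Sum: 0
Gen 2: crossing 1x3. Both 1&4? no. Sum: 0
Gen 3: crossing 3x1. Both 1&4? no. Sum: 0
Gen 4: crossing 2x1. Both 1&4? no. Sum: 0
Gen 5: crossing 1x2. Both 1&4? no. Sum: 0
Gen 6: crossing 2x1. Both 1&4? no. Sum: 0
Gen 7: crossing 1x2. Both 1&4? no. Sum: 0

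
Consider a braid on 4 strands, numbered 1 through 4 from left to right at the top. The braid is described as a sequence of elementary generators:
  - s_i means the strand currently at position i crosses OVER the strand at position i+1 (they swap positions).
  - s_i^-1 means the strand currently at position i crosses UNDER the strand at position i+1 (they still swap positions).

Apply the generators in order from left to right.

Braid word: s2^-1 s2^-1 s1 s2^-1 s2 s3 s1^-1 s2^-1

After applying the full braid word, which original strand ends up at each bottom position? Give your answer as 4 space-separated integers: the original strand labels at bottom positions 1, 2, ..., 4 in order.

Gen 1 (s2^-1): strand 2 crosses under strand 3. Perm now: [1 3 2 4]
Gen 2 (s2^-1): strand 3 crosses under strand 2. Perm now: [1 2 3 4]
Gen 3 (s1): strand 1 crosses over strand 2. Perm now: [2 1 3 4]
Gen 4 (s2^-1): strand 1 crosses under strand 3. Perm now: [2 3 1 4]
Gen 5 (s2): strand 3 crosses over strand 1. Perm now: [2 1 3 4]
Gen 6 (s3): strand 3 crosses over strand 4. Perm now: [2 1 4 3]
Gen 7 (s1^-1): strand 2 crosses under strand 1. Perm now: [1 2 4 3]
Gen 8 (s2^-1): strand 2 crosses under strand 4. Perm now: [1 4 2 3]

Answer: 1 4 2 3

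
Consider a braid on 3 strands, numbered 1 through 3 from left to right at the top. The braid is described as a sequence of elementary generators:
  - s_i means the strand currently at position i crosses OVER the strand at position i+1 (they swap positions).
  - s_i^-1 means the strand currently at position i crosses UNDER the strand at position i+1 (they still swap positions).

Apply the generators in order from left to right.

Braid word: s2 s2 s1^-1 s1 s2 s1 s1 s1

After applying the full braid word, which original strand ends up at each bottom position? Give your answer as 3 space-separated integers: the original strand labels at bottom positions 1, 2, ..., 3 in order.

Gen 1 (s2): strand 2 crosses over strand 3. Perm now: [1 3 2]
Gen 2 (s2): strand 3 crosses over strand 2. Perm now: [1 2 3]
Gen 3 (s1^-1): strand 1 crosses under strand 2. Perm now: [2 1 3]
Gen 4 (s1): strand 2 crosses over strand 1. Perm now: [1 2 3]
Gen 5 (s2): strand 2 crosses over strand 3. Perm now: [1 3 2]
Gen 6 (s1): strand 1 crosses over strand 3. Perm now: [3 1 2]
Gen 7 (s1): strand 3 crosses over strand 1. Perm now: [1 3 2]
Gen 8 (s1): strand 1 crosses over strand 3. Perm now: [3 1 2]

Answer: 3 1 2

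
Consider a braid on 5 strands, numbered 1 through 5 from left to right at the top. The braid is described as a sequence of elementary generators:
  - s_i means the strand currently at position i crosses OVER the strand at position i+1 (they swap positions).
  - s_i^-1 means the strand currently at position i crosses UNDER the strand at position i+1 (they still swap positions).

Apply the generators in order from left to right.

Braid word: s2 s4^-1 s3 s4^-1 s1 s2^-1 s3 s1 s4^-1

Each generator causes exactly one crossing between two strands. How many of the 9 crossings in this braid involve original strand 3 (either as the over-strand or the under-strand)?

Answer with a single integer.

Gen 1: crossing 2x3. Involves strand 3? yes. Count so far: 1
Gen 2: crossing 4x5. Involves strand 3? no. Count so far: 1
Gen 3: crossing 2x5. Involves strand 3? no. Count so far: 1
Gen 4: crossing 2x4. Involves strand 3? no. Count so far: 1
Gen 5: crossing 1x3. Involves strand 3? yes. Count so far: 2
Gen 6: crossing 1x5. Involves strand 3? no. Count so far: 2
Gen 7: crossing 1x4. Involves strand 3? no. Count so far: 2
Gen 8: crossing 3x5. Involves strand 3? yes. Count so far: 3
Gen 9: crossing 1x2. Involves strand 3? no. Count so far: 3

Answer: 3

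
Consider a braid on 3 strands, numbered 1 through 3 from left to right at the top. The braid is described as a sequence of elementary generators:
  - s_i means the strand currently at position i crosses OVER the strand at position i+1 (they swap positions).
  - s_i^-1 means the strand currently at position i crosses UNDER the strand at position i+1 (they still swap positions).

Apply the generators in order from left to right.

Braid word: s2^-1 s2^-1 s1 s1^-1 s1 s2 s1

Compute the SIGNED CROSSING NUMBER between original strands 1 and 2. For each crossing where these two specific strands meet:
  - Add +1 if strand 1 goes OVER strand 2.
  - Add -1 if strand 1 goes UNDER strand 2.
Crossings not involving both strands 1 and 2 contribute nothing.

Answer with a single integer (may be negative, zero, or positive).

Answer: 3

Derivation:
Gen 1: crossing 2x3. Both 1&2? no. Sum: 0
Gen 2: crossing 3x2. Both 1&2? no. Sum: 0
Gen 3: 1 over 2. Both 1&2? yes. Contrib: +1. Sum: 1
Gen 4: 2 under 1. Both 1&2? yes. Contrib: +1. Sum: 2
Gen 5: 1 over 2. Both 1&2? yes. Contrib: +1. Sum: 3
Gen 6: crossing 1x3. Both 1&2? no. Sum: 3
Gen 7: crossing 2x3. Both 1&2? no. Sum: 3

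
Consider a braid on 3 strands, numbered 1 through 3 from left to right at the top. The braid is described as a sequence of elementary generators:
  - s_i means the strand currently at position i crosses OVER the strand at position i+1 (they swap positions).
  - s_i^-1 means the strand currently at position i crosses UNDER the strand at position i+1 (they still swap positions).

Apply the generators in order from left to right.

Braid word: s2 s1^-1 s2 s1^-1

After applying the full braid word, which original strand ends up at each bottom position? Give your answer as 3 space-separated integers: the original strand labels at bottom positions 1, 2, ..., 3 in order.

Answer: 2 3 1

Derivation:
Gen 1 (s2): strand 2 crosses over strand 3. Perm now: [1 3 2]
Gen 2 (s1^-1): strand 1 crosses under strand 3. Perm now: [3 1 2]
Gen 3 (s2): strand 1 crosses over strand 2. Perm now: [3 2 1]
Gen 4 (s1^-1): strand 3 crosses under strand 2. Perm now: [2 3 1]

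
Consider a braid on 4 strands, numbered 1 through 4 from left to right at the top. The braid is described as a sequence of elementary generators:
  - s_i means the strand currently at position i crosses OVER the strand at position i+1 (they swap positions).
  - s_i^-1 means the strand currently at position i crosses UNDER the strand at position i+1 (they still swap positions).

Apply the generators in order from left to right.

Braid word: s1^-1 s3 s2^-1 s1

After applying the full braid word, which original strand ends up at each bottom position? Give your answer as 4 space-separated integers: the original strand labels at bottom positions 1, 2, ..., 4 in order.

Gen 1 (s1^-1): strand 1 crosses under strand 2. Perm now: [2 1 3 4]
Gen 2 (s3): strand 3 crosses over strand 4. Perm now: [2 1 4 3]
Gen 3 (s2^-1): strand 1 crosses under strand 4. Perm now: [2 4 1 3]
Gen 4 (s1): strand 2 crosses over strand 4. Perm now: [4 2 1 3]

Answer: 4 2 1 3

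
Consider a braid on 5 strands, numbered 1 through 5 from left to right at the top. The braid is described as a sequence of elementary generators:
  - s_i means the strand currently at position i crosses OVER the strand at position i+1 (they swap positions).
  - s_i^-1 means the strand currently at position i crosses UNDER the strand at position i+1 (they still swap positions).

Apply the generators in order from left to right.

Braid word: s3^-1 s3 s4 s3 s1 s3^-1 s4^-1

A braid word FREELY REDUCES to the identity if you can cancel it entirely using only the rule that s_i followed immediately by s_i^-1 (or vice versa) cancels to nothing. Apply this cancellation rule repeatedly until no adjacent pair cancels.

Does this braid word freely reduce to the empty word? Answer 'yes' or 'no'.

Answer: no

Derivation:
Gen 1 (s3^-1): push. Stack: [s3^-1]
Gen 2 (s3): cancels prior s3^-1. Stack: []
Gen 3 (s4): push. Stack: [s4]
Gen 4 (s3): push. Stack: [s4 s3]
Gen 5 (s1): push. Stack: [s4 s3 s1]
Gen 6 (s3^-1): push. Stack: [s4 s3 s1 s3^-1]
Gen 7 (s4^-1): push. Stack: [s4 s3 s1 s3^-1 s4^-1]
Reduced word: s4 s3 s1 s3^-1 s4^-1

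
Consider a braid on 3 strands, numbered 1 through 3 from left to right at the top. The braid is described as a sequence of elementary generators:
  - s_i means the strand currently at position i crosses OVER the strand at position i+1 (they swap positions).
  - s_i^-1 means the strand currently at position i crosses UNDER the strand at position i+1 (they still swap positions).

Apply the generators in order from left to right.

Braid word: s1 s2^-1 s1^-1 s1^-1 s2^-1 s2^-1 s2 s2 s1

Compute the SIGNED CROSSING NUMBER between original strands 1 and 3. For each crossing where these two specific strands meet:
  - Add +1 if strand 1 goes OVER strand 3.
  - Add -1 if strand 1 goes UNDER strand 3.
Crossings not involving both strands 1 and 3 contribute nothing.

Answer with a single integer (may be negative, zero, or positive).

Answer: -1

Derivation:
Gen 1: crossing 1x2. Both 1&3? no. Sum: 0
Gen 2: 1 under 3. Both 1&3? yes. Contrib: -1. Sum: -1
Gen 3: crossing 2x3. Both 1&3? no. Sum: -1
Gen 4: crossing 3x2. Both 1&3? no. Sum: -1
Gen 5: 3 under 1. Both 1&3? yes. Contrib: +1. Sum: 0
Gen 6: 1 under 3. Both 1&3? yes. Contrib: -1. Sum: -1
Gen 7: 3 over 1. Both 1&3? yes. Contrib: -1. Sum: -2
Gen 8: 1 over 3. Both 1&3? yes. Contrib: +1. Sum: -1
Gen 9: crossing 2x3. Both 1&3? no. Sum: -1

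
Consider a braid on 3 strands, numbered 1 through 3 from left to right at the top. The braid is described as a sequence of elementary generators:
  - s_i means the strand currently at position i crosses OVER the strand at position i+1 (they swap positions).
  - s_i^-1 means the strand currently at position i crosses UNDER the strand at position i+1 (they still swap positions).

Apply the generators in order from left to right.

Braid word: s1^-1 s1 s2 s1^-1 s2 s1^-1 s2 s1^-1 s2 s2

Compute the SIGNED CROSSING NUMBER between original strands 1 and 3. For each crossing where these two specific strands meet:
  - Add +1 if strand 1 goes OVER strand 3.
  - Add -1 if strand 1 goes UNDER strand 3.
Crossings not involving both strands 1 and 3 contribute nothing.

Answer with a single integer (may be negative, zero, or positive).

Gen 1: crossing 1x2. Both 1&3? no. Sum: 0
Gen 2: crossing 2x1. Both 1&3? no. Sum: 0
Gen 3: crossing 2x3. Both 1&3? no. Sum: 0
Gen 4: 1 under 3. Both 1&3? yes. Contrib: -1. Sum: -1
Gen 5: crossing 1x2. Both 1&3? no. Sum: -1
Gen 6: crossing 3x2. Both 1&3? no. Sum: -1
Gen 7: 3 over 1. Both 1&3? yes. Contrib: -1. Sum: -2
Gen 8: crossing 2x1. Both 1&3? no. Sum: -2
Gen 9: crossing 2x3. Both 1&3? no. Sum: -2
Gen 10: crossing 3x2. Both 1&3? no. Sum: -2

Answer: -2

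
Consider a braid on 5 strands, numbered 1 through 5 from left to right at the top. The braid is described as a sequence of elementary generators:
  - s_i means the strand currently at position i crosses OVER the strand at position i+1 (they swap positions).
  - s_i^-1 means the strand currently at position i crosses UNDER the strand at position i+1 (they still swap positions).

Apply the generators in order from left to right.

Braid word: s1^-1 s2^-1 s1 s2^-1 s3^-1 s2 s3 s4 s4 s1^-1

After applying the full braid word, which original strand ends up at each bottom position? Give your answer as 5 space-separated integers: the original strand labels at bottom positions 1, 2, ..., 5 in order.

Gen 1 (s1^-1): strand 1 crosses under strand 2. Perm now: [2 1 3 4 5]
Gen 2 (s2^-1): strand 1 crosses under strand 3. Perm now: [2 3 1 4 5]
Gen 3 (s1): strand 2 crosses over strand 3. Perm now: [3 2 1 4 5]
Gen 4 (s2^-1): strand 2 crosses under strand 1. Perm now: [3 1 2 4 5]
Gen 5 (s3^-1): strand 2 crosses under strand 4. Perm now: [3 1 4 2 5]
Gen 6 (s2): strand 1 crosses over strand 4. Perm now: [3 4 1 2 5]
Gen 7 (s3): strand 1 crosses over strand 2. Perm now: [3 4 2 1 5]
Gen 8 (s4): strand 1 crosses over strand 5. Perm now: [3 4 2 5 1]
Gen 9 (s4): strand 5 crosses over strand 1. Perm now: [3 4 2 1 5]
Gen 10 (s1^-1): strand 3 crosses under strand 4. Perm now: [4 3 2 1 5]

Answer: 4 3 2 1 5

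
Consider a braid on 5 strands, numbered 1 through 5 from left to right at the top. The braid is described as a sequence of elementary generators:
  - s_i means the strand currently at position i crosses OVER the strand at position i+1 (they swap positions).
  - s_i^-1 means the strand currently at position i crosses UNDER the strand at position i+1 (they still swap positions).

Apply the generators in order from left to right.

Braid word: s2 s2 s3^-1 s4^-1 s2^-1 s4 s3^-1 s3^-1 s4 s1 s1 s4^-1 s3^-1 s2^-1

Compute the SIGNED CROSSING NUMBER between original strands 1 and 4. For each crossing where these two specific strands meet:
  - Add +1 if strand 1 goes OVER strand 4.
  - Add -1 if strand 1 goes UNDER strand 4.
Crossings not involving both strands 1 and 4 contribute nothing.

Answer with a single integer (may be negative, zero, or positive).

Answer: 0

Derivation:
Gen 1: crossing 2x3. Both 1&4? no. Sum: 0
Gen 2: crossing 3x2. Both 1&4? no. Sum: 0
Gen 3: crossing 3x4. Both 1&4? no. Sum: 0
Gen 4: crossing 3x5. Both 1&4? no. Sum: 0
Gen 5: crossing 2x4. Both 1&4? no. Sum: 0
Gen 6: crossing 5x3. Both 1&4? no. Sum: 0
Gen 7: crossing 2x3. Both 1&4? no. Sum: 0
Gen 8: crossing 3x2. Both 1&4? no. Sum: 0
Gen 9: crossing 3x5. Both 1&4? no. Sum: 0
Gen 10: 1 over 4. Both 1&4? yes. Contrib: +1. Sum: 1
Gen 11: 4 over 1. Both 1&4? yes. Contrib: -1. Sum: 0
Gen 12: crossing 5x3. Both 1&4? no. Sum: 0
Gen 13: crossing 2x3. Both 1&4? no. Sum: 0
Gen 14: crossing 4x3. Both 1&4? no. Sum: 0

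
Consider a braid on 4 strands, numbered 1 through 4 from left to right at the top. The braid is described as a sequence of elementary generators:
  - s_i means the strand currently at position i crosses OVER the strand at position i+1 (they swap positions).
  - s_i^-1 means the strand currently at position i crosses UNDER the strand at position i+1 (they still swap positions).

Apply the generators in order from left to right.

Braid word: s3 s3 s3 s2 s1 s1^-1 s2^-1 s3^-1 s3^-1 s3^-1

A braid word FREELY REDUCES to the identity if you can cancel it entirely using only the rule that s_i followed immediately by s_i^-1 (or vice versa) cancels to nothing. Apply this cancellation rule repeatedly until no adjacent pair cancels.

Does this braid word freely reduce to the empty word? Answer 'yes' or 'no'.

Gen 1 (s3): push. Stack: [s3]
Gen 2 (s3): push. Stack: [s3 s3]
Gen 3 (s3): push. Stack: [s3 s3 s3]
Gen 4 (s2): push. Stack: [s3 s3 s3 s2]
Gen 5 (s1): push. Stack: [s3 s3 s3 s2 s1]
Gen 6 (s1^-1): cancels prior s1. Stack: [s3 s3 s3 s2]
Gen 7 (s2^-1): cancels prior s2. Stack: [s3 s3 s3]
Gen 8 (s3^-1): cancels prior s3. Stack: [s3 s3]
Gen 9 (s3^-1): cancels prior s3. Stack: [s3]
Gen 10 (s3^-1): cancels prior s3. Stack: []
Reduced word: (empty)

Answer: yes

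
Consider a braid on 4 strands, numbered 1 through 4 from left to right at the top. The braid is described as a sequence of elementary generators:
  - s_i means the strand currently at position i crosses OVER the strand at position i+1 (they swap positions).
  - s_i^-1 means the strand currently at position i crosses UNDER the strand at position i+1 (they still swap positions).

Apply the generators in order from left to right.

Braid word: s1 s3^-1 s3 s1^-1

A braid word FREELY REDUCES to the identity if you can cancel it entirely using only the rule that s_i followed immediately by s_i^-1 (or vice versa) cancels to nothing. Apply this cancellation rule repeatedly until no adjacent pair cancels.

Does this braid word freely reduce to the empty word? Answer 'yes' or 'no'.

Gen 1 (s1): push. Stack: [s1]
Gen 2 (s3^-1): push. Stack: [s1 s3^-1]
Gen 3 (s3): cancels prior s3^-1. Stack: [s1]
Gen 4 (s1^-1): cancels prior s1. Stack: []
Reduced word: (empty)

Answer: yes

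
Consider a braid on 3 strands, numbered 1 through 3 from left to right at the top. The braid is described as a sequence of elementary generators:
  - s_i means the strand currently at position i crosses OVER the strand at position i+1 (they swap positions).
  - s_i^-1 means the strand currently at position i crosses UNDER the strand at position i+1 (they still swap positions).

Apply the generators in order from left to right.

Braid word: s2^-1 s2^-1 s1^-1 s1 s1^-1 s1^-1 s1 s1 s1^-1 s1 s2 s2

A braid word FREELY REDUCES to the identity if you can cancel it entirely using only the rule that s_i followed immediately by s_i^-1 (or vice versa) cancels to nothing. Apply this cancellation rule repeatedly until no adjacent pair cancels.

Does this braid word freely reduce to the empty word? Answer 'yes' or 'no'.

Gen 1 (s2^-1): push. Stack: [s2^-1]
Gen 2 (s2^-1): push. Stack: [s2^-1 s2^-1]
Gen 3 (s1^-1): push. Stack: [s2^-1 s2^-1 s1^-1]
Gen 4 (s1): cancels prior s1^-1. Stack: [s2^-1 s2^-1]
Gen 5 (s1^-1): push. Stack: [s2^-1 s2^-1 s1^-1]
Gen 6 (s1^-1): push. Stack: [s2^-1 s2^-1 s1^-1 s1^-1]
Gen 7 (s1): cancels prior s1^-1. Stack: [s2^-1 s2^-1 s1^-1]
Gen 8 (s1): cancels prior s1^-1. Stack: [s2^-1 s2^-1]
Gen 9 (s1^-1): push. Stack: [s2^-1 s2^-1 s1^-1]
Gen 10 (s1): cancels prior s1^-1. Stack: [s2^-1 s2^-1]
Gen 11 (s2): cancels prior s2^-1. Stack: [s2^-1]
Gen 12 (s2): cancels prior s2^-1. Stack: []
Reduced word: (empty)

Answer: yes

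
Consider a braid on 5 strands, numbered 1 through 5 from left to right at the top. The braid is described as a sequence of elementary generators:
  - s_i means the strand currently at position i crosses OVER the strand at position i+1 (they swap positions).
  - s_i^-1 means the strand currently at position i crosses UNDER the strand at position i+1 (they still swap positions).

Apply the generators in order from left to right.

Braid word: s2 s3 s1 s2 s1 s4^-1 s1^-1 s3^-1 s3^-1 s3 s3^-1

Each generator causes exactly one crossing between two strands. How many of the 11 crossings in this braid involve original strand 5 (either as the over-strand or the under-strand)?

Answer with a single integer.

Answer: 5

Derivation:
Gen 1: crossing 2x3. Involves strand 5? no. Count so far: 0
Gen 2: crossing 2x4. Involves strand 5? no. Count so far: 0
Gen 3: crossing 1x3. Involves strand 5? no. Count so far: 0
Gen 4: crossing 1x4. Involves strand 5? no. Count so far: 0
Gen 5: crossing 3x4. Involves strand 5? no. Count so far: 0
Gen 6: crossing 2x5. Involves strand 5? yes. Count so far: 1
Gen 7: crossing 4x3. Involves strand 5? no. Count so far: 1
Gen 8: crossing 1x5. Involves strand 5? yes. Count so far: 2
Gen 9: crossing 5x1. Involves strand 5? yes. Count so far: 3
Gen 10: crossing 1x5. Involves strand 5? yes. Count so far: 4
Gen 11: crossing 5x1. Involves strand 5? yes. Count so far: 5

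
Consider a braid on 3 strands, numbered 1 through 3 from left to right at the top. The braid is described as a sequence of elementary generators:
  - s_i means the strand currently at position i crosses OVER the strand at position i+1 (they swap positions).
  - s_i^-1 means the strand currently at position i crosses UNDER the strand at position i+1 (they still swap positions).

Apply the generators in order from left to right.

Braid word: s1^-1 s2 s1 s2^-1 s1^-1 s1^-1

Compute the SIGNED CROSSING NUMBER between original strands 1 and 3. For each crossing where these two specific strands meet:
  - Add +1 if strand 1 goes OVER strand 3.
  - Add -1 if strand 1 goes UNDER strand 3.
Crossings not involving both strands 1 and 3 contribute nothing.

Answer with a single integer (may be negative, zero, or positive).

Gen 1: crossing 1x2. Both 1&3? no. Sum: 0
Gen 2: 1 over 3. Both 1&3? yes. Contrib: +1. Sum: 1
Gen 3: crossing 2x3. Both 1&3? no. Sum: 1
Gen 4: crossing 2x1. Both 1&3? no. Sum: 1
Gen 5: 3 under 1. Both 1&3? yes. Contrib: +1. Sum: 2
Gen 6: 1 under 3. Both 1&3? yes. Contrib: -1. Sum: 1

Answer: 1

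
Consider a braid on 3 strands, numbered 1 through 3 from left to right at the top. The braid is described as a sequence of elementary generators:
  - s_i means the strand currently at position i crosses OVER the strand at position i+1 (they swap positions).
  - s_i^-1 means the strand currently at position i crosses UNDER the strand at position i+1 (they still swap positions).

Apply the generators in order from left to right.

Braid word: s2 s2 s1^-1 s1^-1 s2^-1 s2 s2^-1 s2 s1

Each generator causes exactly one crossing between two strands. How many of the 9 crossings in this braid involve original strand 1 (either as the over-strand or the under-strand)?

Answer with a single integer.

Answer: 3

Derivation:
Gen 1: crossing 2x3. Involves strand 1? no. Count so far: 0
Gen 2: crossing 3x2. Involves strand 1? no. Count so far: 0
Gen 3: crossing 1x2. Involves strand 1? yes. Count so far: 1
Gen 4: crossing 2x1. Involves strand 1? yes. Count so far: 2
Gen 5: crossing 2x3. Involves strand 1? no. Count so far: 2
Gen 6: crossing 3x2. Involves strand 1? no. Count so far: 2
Gen 7: crossing 2x3. Involves strand 1? no. Count so far: 2
Gen 8: crossing 3x2. Involves strand 1? no. Count so far: 2
Gen 9: crossing 1x2. Involves strand 1? yes. Count so far: 3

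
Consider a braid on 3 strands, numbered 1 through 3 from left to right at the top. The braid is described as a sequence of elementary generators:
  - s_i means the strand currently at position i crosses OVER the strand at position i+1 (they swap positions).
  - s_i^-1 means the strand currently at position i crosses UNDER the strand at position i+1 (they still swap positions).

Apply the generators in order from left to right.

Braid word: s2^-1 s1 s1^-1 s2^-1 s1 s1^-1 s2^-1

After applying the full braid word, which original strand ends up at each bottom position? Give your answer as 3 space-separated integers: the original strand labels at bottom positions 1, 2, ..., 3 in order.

Answer: 1 3 2

Derivation:
Gen 1 (s2^-1): strand 2 crosses under strand 3. Perm now: [1 3 2]
Gen 2 (s1): strand 1 crosses over strand 3. Perm now: [3 1 2]
Gen 3 (s1^-1): strand 3 crosses under strand 1. Perm now: [1 3 2]
Gen 4 (s2^-1): strand 3 crosses under strand 2. Perm now: [1 2 3]
Gen 5 (s1): strand 1 crosses over strand 2. Perm now: [2 1 3]
Gen 6 (s1^-1): strand 2 crosses under strand 1. Perm now: [1 2 3]
Gen 7 (s2^-1): strand 2 crosses under strand 3. Perm now: [1 3 2]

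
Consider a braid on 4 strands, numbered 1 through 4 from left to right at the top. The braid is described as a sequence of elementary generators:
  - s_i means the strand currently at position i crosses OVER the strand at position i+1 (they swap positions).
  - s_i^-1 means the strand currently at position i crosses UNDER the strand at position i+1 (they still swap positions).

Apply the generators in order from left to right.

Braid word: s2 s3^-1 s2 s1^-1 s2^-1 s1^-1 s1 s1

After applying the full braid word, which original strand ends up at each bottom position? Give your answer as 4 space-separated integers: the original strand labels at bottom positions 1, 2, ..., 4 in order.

Answer: 3 4 1 2

Derivation:
Gen 1 (s2): strand 2 crosses over strand 3. Perm now: [1 3 2 4]
Gen 2 (s3^-1): strand 2 crosses under strand 4. Perm now: [1 3 4 2]
Gen 3 (s2): strand 3 crosses over strand 4. Perm now: [1 4 3 2]
Gen 4 (s1^-1): strand 1 crosses under strand 4. Perm now: [4 1 3 2]
Gen 5 (s2^-1): strand 1 crosses under strand 3. Perm now: [4 3 1 2]
Gen 6 (s1^-1): strand 4 crosses under strand 3. Perm now: [3 4 1 2]
Gen 7 (s1): strand 3 crosses over strand 4. Perm now: [4 3 1 2]
Gen 8 (s1): strand 4 crosses over strand 3. Perm now: [3 4 1 2]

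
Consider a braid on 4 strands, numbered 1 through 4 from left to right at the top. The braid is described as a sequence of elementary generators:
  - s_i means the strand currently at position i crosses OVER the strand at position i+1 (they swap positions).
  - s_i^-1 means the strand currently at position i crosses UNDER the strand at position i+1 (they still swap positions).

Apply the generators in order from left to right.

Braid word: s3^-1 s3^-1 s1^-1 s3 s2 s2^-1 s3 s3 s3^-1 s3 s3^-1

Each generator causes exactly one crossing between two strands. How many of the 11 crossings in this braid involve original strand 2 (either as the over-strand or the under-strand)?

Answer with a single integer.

Answer: 1

Derivation:
Gen 1: crossing 3x4. Involves strand 2? no. Count so far: 0
Gen 2: crossing 4x3. Involves strand 2? no. Count so far: 0
Gen 3: crossing 1x2. Involves strand 2? yes. Count so far: 1
Gen 4: crossing 3x4. Involves strand 2? no. Count so far: 1
Gen 5: crossing 1x4. Involves strand 2? no. Count so far: 1
Gen 6: crossing 4x1. Involves strand 2? no. Count so far: 1
Gen 7: crossing 4x3. Involves strand 2? no. Count so far: 1
Gen 8: crossing 3x4. Involves strand 2? no. Count so far: 1
Gen 9: crossing 4x3. Involves strand 2? no. Count so far: 1
Gen 10: crossing 3x4. Involves strand 2? no. Count so far: 1
Gen 11: crossing 4x3. Involves strand 2? no. Count so far: 1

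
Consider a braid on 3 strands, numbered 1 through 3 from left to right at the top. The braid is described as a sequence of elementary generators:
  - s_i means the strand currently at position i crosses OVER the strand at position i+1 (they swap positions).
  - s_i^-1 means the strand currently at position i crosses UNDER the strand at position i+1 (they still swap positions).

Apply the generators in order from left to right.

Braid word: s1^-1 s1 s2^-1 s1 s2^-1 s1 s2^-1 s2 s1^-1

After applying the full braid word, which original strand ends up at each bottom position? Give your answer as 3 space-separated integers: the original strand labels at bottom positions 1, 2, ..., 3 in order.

Answer: 3 2 1

Derivation:
Gen 1 (s1^-1): strand 1 crosses under strand 2. Perm now: [2 1 3]
Gen 2 (s1): strand 2 crosses over strand 1. Perm now: [1 2 3]
Gen 3 (s2^-1): strand 2 crosses under strand 3. Perm now: [1 3 2]
Gen 4 (s1): strand 1 crosses over strand 3. Perm now: [3 1 2]
Gen 5 (s2^-1): strand 1 crosses under strand 2. Perm now: [3 2 1]
Gen 6 (s1): strand 3 crosses over strand 2. Perm now: [2 3 1]
Gen 7 (s2^-1): strand 3 crosses under strand 1. Perm now: [2 1 3]
Gen 8 (s2): strand 1 crosses over strand 3. Perm now: [2 3 1]
Gen 9 (s1^-1): strand 2 crosses under strand 3. Perm now: [3 2 1]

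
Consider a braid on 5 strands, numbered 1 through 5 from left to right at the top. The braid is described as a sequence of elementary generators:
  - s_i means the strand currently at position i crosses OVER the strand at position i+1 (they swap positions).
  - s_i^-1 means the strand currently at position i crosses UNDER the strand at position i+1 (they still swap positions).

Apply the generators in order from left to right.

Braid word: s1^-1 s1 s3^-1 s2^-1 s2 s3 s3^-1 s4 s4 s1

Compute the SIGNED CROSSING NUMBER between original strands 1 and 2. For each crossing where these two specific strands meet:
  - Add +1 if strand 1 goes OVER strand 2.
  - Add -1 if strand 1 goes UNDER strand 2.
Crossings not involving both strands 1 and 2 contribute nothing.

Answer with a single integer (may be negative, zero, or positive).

Gen 1: 1 under 2. Both 1&2? yes. Contrib: -1. Sum: -1
Gen 2: 2 over 1. Both 1&2? yes. Contrib: -1. Sum: -2
Gen 3: crossing 3x4. Both 1&2? no. Sum: -2
Gen 4: crossing 2x4. Both 1&2? no. Sum: -2
Gen 5: crossing 4x2. Both 1&2? no. Sum: -2
Gen 6: crossing 4x3. Both 1&2? no. Sum: -2
Gen 7: crossing 3x4. Both 1&2? no. Sum: -2
Gen 8: crossing 3x5. Both 1&2? no. Sum: -2
Gen 9: crossing 5x3. Both 1&2? no. Sum: -2
Gen 10: 1 over 2. Both 1&2? yes. Contrib: +1. Sum: -1

Answer: -1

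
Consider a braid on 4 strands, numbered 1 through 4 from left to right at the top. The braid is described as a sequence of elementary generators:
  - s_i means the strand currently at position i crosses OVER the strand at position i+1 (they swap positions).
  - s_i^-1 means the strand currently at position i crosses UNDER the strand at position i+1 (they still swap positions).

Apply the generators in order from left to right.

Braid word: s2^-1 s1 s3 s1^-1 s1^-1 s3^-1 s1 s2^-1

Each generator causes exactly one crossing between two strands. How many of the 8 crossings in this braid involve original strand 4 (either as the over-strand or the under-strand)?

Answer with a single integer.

Gen 1: crossing 2x3. Involves strand 4? no. Count so far: 0
Gen 2: crossing 1x3. Involves strand 4? no. Count so far: 0
Gen 3: crossing 2x4. Involves strand 4? yes. Count so far: 1
Gen 4: crossing 3x1. Involves strand 4? no. Count so far: 1
Gen 5: crossing 1x3. Involves strand 4? no. Count so far: 1
Gen 6: crossing 4x2. Involves strand 4? yes. Count so far: 2
Gen 7: crossing 3x1. Involves strand 4? no. Count so far: 2
Gen 8: crossing 3x2. Involves strand 4? no. Count so far: 2

Answer: 2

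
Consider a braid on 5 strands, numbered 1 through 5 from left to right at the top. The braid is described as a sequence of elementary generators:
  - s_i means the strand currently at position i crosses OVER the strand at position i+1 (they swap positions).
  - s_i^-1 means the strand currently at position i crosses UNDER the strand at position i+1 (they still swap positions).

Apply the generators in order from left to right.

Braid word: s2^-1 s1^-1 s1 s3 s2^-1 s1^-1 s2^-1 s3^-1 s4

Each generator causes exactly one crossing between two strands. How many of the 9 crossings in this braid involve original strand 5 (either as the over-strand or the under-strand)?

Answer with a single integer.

Gen 1: crossing 2x3. Involves strand 5? no. Count so far: 0
Gen 2: crossing 1x3. Involves strand 5? no. Count so far: 0
Gen 3: crossing 3x1. Involves strand 5? no. Count so far: 0
Gen 4: crossing 2x4. Involves strand 5? no. Count so far: 0
Gen 5: crossing 3x4. Involves strand 5? no. Count so far: 0
Gen 6: crossing 1x4. Involves strand 5? no. Count so far: 0
Gen 7: crossing 1x3. Involves strand 5? no. Count so far: 0
Gen 8: crossing 1x2. Involves strand 5? no. Count so far: 0
Gen 9: crossing 1x5. Involves strand 5? yes. Count so far: 1

Answer: 1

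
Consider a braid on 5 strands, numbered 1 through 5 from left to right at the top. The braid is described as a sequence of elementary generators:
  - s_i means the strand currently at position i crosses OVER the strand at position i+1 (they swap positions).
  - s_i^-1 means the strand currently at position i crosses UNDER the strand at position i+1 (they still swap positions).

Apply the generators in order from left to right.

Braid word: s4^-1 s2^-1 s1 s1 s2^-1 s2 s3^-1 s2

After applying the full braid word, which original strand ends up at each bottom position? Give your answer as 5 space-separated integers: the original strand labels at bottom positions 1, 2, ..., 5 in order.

Gen 1 (s4^-1): strand 4 crosses under strand 5. Perm now: [1 2 3 5 4]
Gen 2 (s2^-1): strand 2 crosses under strand 3. Perm now: [1 3 2 5 4]
Gen 3 (s1): strand 1 crosses over strand 3. Perm now: [3 1 2 5 4]
Gen 4 (s1): strand 3 crosses over strand 1. Perm now: [1 3 2 5 4]
Gen 5 (s2^-1): strand 3 crosses under strand 2. Perm now: [1 2 3 5 4]
Gen 6 (s2): strand 2 crosses over strand 3. Perm now: [1 3 2 5 4]
Gen 7 (s3^-1): strand 2 crosses under strand 5. Perm now: [1 3 5 2 4]
Gen 8 (s2): strand 3 crosses over strand 5. Perm now: [1 5 3 2 4]

Answer: 1 5 3 2 4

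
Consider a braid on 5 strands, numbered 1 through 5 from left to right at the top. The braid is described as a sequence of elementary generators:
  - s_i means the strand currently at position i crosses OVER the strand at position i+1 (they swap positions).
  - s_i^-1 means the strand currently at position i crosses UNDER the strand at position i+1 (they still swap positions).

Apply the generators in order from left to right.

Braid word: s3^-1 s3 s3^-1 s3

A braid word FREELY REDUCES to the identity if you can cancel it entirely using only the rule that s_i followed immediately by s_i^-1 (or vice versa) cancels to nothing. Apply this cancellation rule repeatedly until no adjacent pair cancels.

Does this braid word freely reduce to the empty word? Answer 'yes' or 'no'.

Gen 1 (s3^-1): push. Stack: [s3^-1]
Gen 2 (s3): cancels prior s3^-1. Stack: []
Gen 3 (s3^-1): push. Stack: [s3^-1]
Gen 4 (s3): cancels prior s3^-1. Stack: []
Reduced word: (empty)

Answer: yes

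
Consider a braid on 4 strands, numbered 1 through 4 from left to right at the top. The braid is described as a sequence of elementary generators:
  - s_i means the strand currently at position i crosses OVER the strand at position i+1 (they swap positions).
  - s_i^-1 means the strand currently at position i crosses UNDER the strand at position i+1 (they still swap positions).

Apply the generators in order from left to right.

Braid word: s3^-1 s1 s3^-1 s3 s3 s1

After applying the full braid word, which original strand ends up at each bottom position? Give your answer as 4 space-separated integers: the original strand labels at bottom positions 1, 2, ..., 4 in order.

Answer: 1 2 3 4

Derivation:
Gen 1 (s3^-1): strand 3 crosses under strand 4. Perm now: [1 2 4 3]
Gen 2 (s1): strand 1 crosses over strand 2. Perm now: [2 1 4 3]
Gen 3 (s3^-1): strand 4 crosses under strand 3. Perm now: [2 1 3 4]
Gen 4 (s3): strand 3 crosses over strand 4. Perm now: [2 1 4 3]
Gen 5 (s3): strand 4 crosses over strand 3. Perm now: [2 1 3 4]
Gen 6 (s1): strand 2 crosses over strand 1. Perm now: [1 2 3 4]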